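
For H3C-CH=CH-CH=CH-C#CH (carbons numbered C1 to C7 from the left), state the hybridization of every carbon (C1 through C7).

C1 sp3, C2 sp2, C3 sp2, C4 sp2, C5 sp2, C6 sp, C7 sp

C1 (4 σ bonds) has steric number 4: sp3.
C2 is sp2: 3 σ bonds, plus one π bond, 3 electron-density regions.
C3 has 3 σ bonds, plus one π bond: steric number 3 → sp2.
C4: 3 σ bonds, plus one π bond — 3 electron domains, sp2.
C5 has 3 σ bonds, plus one π bond: steric number 3 → sp2.
C6 (2 σ bonds, plus two π bonds) has steric number 2: sp.
C7 is sp: 2 σ bonds, plus two π bonds, 2 electron-density regions.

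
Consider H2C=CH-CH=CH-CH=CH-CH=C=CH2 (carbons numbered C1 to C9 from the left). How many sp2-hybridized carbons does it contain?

8

C1: sp2 ✓
C2: sp2 ✓
C3: sp2 ✓
C4: sp2 ✓
C5: sp2 ✓
C6: sp2 ✓
C7: sp2 ✓
C8: sp
C9: sp2 ✓
C1, C2, C3, C4, C5, C6, C7, C9 → 8 sp2 carbons.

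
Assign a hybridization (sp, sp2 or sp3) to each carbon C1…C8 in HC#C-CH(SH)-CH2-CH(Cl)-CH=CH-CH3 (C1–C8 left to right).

C1 sp, C2 sp, C3 sp3, C4 sp3, C5 sp3, C6 sp2, C7 sp2, C8 sp3

C1 has 2 σ bonds, plus two π bonds: steric number 2 → sp.
C2 has 2 σ bonds, plus two π bonds: steric number 2 → sp.
C3 — 4 σ bonds. Steric number 4, so sp3.
C4 carries 4 σ bonds, giving a steric number of 4, so it is sp3.
C5 is sp3: 4 σ bonds, 4 electron-density regions.
C6: 3 σ bonds, plus one π bond; 3 regions of electron density → sp2.
C7: 3 σ bonds, plus one π bond; 3 regions of electron density → sp2.
C8: 4 σ bonds — 4 electron domains, sp3.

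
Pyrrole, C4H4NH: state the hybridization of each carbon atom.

Each carbon atom: 3 σ bonds, plus one π bond — 3 electron domains, sp2.

sp²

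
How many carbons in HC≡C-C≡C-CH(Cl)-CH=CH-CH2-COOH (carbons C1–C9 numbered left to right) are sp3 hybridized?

C1: sp
C2: sp
C3: sp
C4: sp
C5: sp3 ✓
C6: sp2
C7: sp2
C8: sp3 ✓
C9: sp2
C5, C8 → 2 sp3 carbons.

2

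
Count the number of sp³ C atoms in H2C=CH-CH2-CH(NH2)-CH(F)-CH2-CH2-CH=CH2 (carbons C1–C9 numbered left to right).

C1: sp2
C2: sp2
C3: sp3 ✓
C4: sp3 ✓
C5: sp3 ✓
C6: sp3 ✓
C7: sp3 ✓
C8: sp2
C9: sp2
C3, C4, C5, C6, C7 → 5 sp3 carbons.

5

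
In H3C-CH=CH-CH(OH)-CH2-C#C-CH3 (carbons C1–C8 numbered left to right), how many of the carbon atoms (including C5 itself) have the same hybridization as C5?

4

C5 is sp3 (only σ bonds).
C1: sp3 ✓
C2: sp2
C3: sp2
C4: sp3 ✓
C5: sp3 ✓
C6: sp
C7: sp
C8: sp3 ✓
4 carbons are sp3.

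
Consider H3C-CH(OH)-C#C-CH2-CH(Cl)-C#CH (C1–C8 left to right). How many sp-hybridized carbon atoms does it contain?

C1: sp3
C2: sp3
C3: sp ✓
C4: sp ✓
C5: sp3
C6: sp3
C7: sp ✓
C8: sp ✓
C3, C4, C7, C8 → 4 sp carbons.

4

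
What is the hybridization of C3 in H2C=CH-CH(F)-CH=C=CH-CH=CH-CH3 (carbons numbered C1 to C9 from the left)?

C3: 4 σ bonds; 4 regions of electron density → sp3.

sp^3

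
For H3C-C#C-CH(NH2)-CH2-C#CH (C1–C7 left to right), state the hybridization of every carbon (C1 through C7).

C1 sp3, C2 sp, C3 sp, C4 sp3, C5 sp3, C6 sp, C7 sp

C1 is sp3: 4 σ bonds, 4 electron-density regions.
C2: 2 σ bonds, plus two π bonds; 2 regions of electron density → sp.
C3 is sp: 2 σ bonds, plus two π bonds, 2 electron-density regions.
C4 (4 σ bonds) has steric number 4: sp3.
C5 is sp3: 4 σ bonds, 4 electron-density regions.
C6 is sp: 2 σ bonds, plus two π bonds, 2 electron-density regions.
C7: 2 σ bonds, plus two π bonds — 2 electron domains, sp.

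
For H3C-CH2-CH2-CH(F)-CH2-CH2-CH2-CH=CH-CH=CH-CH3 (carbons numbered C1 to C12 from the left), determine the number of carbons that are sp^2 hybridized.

C1: sp3
C2: sp3
C3: sp3
C4: sp3
C5: sp3
C6: sp3
C7: sp3
C8: sp2 ✓
C9: sp2 ✓
C10: sp2 ✓
C11: sp2 ✓
C12: sp3
C8, C9, C10, C11 → 4 sp2 carbons.

4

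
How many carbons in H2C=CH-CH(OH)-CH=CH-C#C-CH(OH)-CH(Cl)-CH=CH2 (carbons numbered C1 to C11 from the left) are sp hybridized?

2

C1: sp2
C2: sp2
C3: sp3
C4: sp2
C5: sp2
C6: sp ✓
C7: sp ✓
C8: sp3
C9: sp3
C10: sp2
C11: sp2
C6, C7 → 2 sp carbons.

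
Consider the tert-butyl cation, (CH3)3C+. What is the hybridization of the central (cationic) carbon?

Three σ bonds and an empty p orbital; no lone pair → steric number 3 → sp2 and planar.

sp^2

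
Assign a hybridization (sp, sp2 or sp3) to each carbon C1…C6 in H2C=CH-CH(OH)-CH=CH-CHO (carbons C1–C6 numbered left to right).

C1 carries 3 σ bonds, plus one π bond, giving a steric number of 3, so it is sp2.
C2 is sp2: 3 σ bonds, plus one π bond, 3 electron-density regions.
C3 (4 σ bonds) has steric number 4: sp3.
C4: 3 σ bonds, plus one π bond — 3 electron domains, sp2.
C5 carries 3 σ bonds, plus one π bond, giving a steric number of 3, so it is sp2.
C6 (3 σ bonds, plus one π bond) has steric number 3: sp2.

C1 sp2, C2 sp2, C3 sp3, C4 sp2, C5 sp2, C6 sp2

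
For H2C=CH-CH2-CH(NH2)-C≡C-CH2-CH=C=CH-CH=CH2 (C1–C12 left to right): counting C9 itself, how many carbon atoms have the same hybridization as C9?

C9 is sp (two π bonds).
C1: sp2
C2: sp2
C3: sp3
C4: sp3
C5: sp ✓
C6: sp ✓
C7: sp3
C8: sp2
C9: sp ✓
C10: sp2
C11: sp2
C12: sp2
3 carbons are sp.

3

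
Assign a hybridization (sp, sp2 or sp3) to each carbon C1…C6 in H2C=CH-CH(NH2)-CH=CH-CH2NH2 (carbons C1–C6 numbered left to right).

C1 sp2, C2 sp2, C3 sp3, C4 sp2, C5 sp2, C6 sp3

C1 (3 σ bonds, plus one π bond) has steric number 3: sp2.
C2 is sp2: 3 σ bonds, plus one π bond, 3 electron-density regions.
C3: 4 σ bonds — 4 electron domains, sp3.
C4 — 3 σ bonds, plus one π bond. Steric number 3, so sp2.
C5 carries 3 σ bonds, plus one π bond, giving a steric number of 3, so it is sp2.
C6 — 4 σ bonds. Steric number 4, so sp3.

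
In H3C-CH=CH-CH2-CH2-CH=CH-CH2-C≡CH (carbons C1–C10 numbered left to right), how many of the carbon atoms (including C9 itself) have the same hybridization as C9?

2

C9 is sp (two π bonds).
C1: sp3
C2: sp2
C3: sp2
C4: sp3
C5: sp3
C6: sp2
C7: sp2
C8: sp3
C9: sp ✓
C10: sp ✓
2 carbons are sp.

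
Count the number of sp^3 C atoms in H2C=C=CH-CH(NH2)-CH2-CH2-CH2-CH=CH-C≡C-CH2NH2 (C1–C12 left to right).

5

C1: sp2
C2: sp
C3: sp2
C4: sp3 ✓
C5: sp3 ✓
C6: sp3 ✓
C7: sp3 ✓
C8: sp2
C9: sp2
C10: sp
C11: sp
C12: sp3 ✓
C4, C5, C6, C7, C12 → 5 sp3 carbons.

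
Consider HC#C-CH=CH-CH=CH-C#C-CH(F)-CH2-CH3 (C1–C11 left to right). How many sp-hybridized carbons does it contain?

4

C1: sp ✓
C2: sp ✓
C3: sp2
C4: sp2
C5: sp2
C6: sp2
C7: sp ✓
C8: sp ✓
C9: sp3
C10: sp3
C11: sp3
C1, C2, C7, C8 → 4 sp carbons.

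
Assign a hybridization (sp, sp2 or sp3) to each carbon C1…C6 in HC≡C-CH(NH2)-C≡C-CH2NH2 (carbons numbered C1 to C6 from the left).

C1 is sp: 2 σ bonds, plus two π bonds, 2 electron-density regions.
C2 carries 2 σ bonds, plus two π bonds, giving a steric number of 2, so it is sp.
C3: 4 σ bonds; 4 regions of electron density → sp3.
C4: 2 σ bonds, plus two π bonds; 2 regions of electron density → sp.
C5 carries 2 σ bonds, plus two π bonds, giving a steric number of 2, so it is sp.
C6: 4 σ bonds; 4 regions of electron density → sp3.

C1 sp, C2 sp, C3 sp3, C4 sp, C5 sp, C6 sp3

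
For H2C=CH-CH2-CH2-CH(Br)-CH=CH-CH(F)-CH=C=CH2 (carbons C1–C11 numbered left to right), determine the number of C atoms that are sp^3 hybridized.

C1: sp2
C2: sp2
C3: sp3 ✓
C4: sp3 ✓
C5: sp3 ✓
C6: sp2
C7: sp2
C8: sp3 ✓
C9: sp2
C10: sp
C11: sp2
C3, C4, C5, C8 → 4 sp3 carbons.

4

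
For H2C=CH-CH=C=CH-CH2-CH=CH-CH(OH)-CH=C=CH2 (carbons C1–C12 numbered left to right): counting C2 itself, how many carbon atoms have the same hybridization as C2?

8

C2 is sp2 (one π bond).
C1: sp2 ✓
C2: sp2 ✓
C3: sp2 ✓
C4: sp
C5: sp2 ✓
C6: sp3
C7: sp2 ✓
C8: sp2 ✓
C9: sp3
C10: sp2 ✓
C11: sp
C12: sp2 ✓
8 carbons are sp2.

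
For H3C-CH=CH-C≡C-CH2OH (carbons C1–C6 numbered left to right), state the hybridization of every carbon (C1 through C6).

C1 sp3, C2 sp2, C3 sp2, C4 sp, C5 sp, C6 sp3

C1 — 4 σ bonds. Steric number 4, so sp3.
C2 has 3 σ bonds, plus one π bond: steric number 3 → sp2.
C3 is sp2: 3 σ bonds, plus one π bond, 3 electron-density regions.
C4: 2 σ bonds, plus two π bonds; 2 regions of electron density → sp.
C5 carries 2 σ bonds, plus two π bonds, giving a steric number of 2, so it is sp.
C6 is sp3: 4 σ bonds, 4 electron-density regions.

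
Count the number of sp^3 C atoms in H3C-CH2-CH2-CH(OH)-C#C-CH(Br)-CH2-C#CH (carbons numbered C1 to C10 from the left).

C1: sp3 ✓
C2: sp3 ✓
C3: sp3 ✓
C4: sp3 ✓
C5: sp
C6: sp
C7: sp3 ✓
C8: sp3 ✓
C9: sp
C10: sp
C1, C2, C3, C4, C7, C8 → 6 sp3 carbons.

6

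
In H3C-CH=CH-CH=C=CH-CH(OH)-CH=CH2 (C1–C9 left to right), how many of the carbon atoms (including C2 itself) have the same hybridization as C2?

6

C2 is sp2 (one π bond).
C1: sp3
C2: sp2 ✓
C3: sp2 ✓
C4: sp2 ✓
C5: sp
C6: sp2 ✓
C7: sp3
C8: sp2 ✓
C9: sp2 ✓
6 carbons are sp2.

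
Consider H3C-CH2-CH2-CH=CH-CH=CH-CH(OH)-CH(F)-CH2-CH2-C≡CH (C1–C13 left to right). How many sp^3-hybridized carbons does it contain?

7

C1: sp3 ✓
C2: sp3 ✓
C3: sp3 ✓
C4: sp2
C5: sp2
C6: sp2
C7: sp2
C8: sp3 ✓
C9: sp3 ✓
C10: sp3 ✓
C11: sp3 ✓
C12: sp
C13: sp
C1, C2, C3, C8, C9, C10, C11 → 7 sp3 carbons.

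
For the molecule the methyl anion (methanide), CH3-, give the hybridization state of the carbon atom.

Three σ bonds + one lone pair = steric number 4 → sp3, pyramidal.

sp3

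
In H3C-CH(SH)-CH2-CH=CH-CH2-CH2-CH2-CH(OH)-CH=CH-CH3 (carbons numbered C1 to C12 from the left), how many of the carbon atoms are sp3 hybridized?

8

C1: sp3 ✓
C2: sp3 ✓
C3: sp3 ✓
C4: sp2
C5: sp2
C6: sp3 ✓
C7: sp3 ✓
C8: sp3 ✓
C9: sp3 ✓
C10: sp2
C11: sp2
C12: sp3 ✓
C1, C2, C3, C6, C7, C8, C9, C12 → 8 sp3 carbons.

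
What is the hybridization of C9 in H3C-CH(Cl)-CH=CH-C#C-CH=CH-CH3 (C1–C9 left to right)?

C9 is sp3: 4 σ bonds, 4 electron-density regions.

sp3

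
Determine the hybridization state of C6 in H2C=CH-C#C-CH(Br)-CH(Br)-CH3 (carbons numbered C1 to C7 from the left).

sp³

C6: 4 σ bonds — 4 electron domains, sp3.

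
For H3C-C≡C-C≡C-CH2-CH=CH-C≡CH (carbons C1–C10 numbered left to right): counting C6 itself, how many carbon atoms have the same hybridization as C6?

2

C6 is sp3 (only σ bonds).
C1: sp3 ✓
C2: sp
C3: sp
C4: sp
C5: sp
C6: sp3 ✓
C7: sp2
C8: sp2
C9: sp
C10: sp
2 carbons are sp3.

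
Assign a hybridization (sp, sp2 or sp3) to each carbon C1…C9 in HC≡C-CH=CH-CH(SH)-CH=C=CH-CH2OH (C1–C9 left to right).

C1 sp, C2 sp, C3 sp2, C4 sp2, C5 sp3, C6 sp2, C7 sp, C8 sp2, C9 sp3

C1 (2 σ bonds, plus two π bonds) has steric number 2: sp.
C2 — 2 σ bonds, plus two π bonds. Steric number 2, so sp.
C3 has 3 σ bonds, plus one π bond: steric number 3 → sp2.
C4: 3 σ bonds, plus one π bond — 3 electron domains, sp2.
C5 carries 4 σ bonds, giving a steric number of 4, so it is sp3.
C6: 3 σ bonds, plus one π bond; 3 regions of electron density → sp2.
C7 has 2 σ bonds, plus two π bonds: steric number 2 → sp.
C8: 3 σ bonds, plus one π bond; 3 regions of electron density → sp2.
C9: 4 σ bonds; 4 regions of electron density → sp3.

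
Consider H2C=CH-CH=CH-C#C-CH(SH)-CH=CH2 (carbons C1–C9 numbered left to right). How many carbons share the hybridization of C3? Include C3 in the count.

6

C3 is sp2 (one π bond).
C1: sp2 ✓
C2: sp2 ✓
C3: sp2 ✓
C4: sp2 ✓
C5: sp
C6: sp
C7: sp3
C8: sp2 ✓
C9: sp2 ✓
6 carbons are sp2.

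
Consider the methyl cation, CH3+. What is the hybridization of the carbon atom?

sp²

Three σ bonds to H, empty p orbital → sp2, trigonal planar.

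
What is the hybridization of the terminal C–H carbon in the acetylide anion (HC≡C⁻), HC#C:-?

sp

The terminal C–H carbon: 2 σ bonds, plus two π bonds; 2 regions of electron density → sp.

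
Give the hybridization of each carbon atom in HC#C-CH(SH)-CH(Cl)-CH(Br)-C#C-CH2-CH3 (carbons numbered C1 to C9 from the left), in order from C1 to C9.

C1 (2 σ bonds, plus two π bonds) has steric number 2: sp.
C2 carries 2 σ bonds, plus two π bonds, giving a steric number of 2, so it is sp.
C3 has 4 σ bonds: steric number 4 → sp3.
C4 — 4 σ bonds. Steric number 4, so sp3.
C5 is sp3: 4 σ bonds, 4 electron-density regions.
C6 has 2 σ bonds, plus two π bonds: steric number 2 → sp.
C7 is sp: 2 σ bonds, plus two π bonds, 2 electron-density regions.
C8 — 4 σ bonds. Steric number 4, so sp3.
C9 (4 σ bonds) has steric number 4: sp3.

C1 sp, C2 sp, C3 sp3, C4 sp3, C5 sp3, C6 sp, C7 sp, C8 sp3, C9 sp3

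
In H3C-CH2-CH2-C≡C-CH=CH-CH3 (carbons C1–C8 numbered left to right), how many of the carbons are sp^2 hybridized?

C1: sp3
C2: sp3
C3: sp3
C4: sp
C5: sp
C6: sp2 ✓
C7: sp2 ✓
C8: sp3
C6, C7 → 2 sp2 carbons.

2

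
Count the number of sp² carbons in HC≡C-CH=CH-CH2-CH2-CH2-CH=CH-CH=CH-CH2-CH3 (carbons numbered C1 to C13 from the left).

C1: sp
C2: sp
C3: sp2 ✓
C4: sp2 ✓
C5: sp3
C6: sp3
C7: sp3
C8: sp2 ✓
C9: sp2 ✓
C10: sp2 ✓
C11: sp2 ✓
C12: sp3
C13: sp3
C3, C4, C8, C9, C10, C11 → 6 sp2 carbons.

6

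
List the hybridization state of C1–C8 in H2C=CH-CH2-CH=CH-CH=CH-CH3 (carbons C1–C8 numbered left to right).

C1 sp2, C2 sp2, C3 sp3, C4 sp2, C5 sp2, C6 sp2, C7 sp2, C8 sp3

C1 is sp2: 3 σ bonds, plus one π bond, 3 electron-density regions.
C2 — 3 σ bonds, plus one π bond. Steric number 3, so sp2.
C3 carries 4 σ bonds, giving a steric number of 4, so it is sp3.
C4: 3 σ bonds, plus one π bond; 3 regions of electron density → sp2.
C5 has 3 σ bonds, plus one π bond: steric number 3 → sp2.
C6: 3 σ bonds, plus one π bond; 3 regions of electron density → sp2.
C7 carries 3 σ bonds, plus one π bond, giving a steric number of 3, so it is sp2.
C8 carries 4 σ bonds, giving a steric number of 4, so it is sp3.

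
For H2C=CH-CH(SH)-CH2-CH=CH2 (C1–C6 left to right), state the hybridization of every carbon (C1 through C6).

C1 is sp2: 3 σ bonds, plus one π bond, 3 electron-density regions.
C2 is sp2: 3 σ bonds, plus one π bond, 3 electron-density regions.
C3: 4 σ bonds; 4 regions of electron density → sp3.
C4 has 4 σ bonds: steric number 4 → sp3.
C5: 3 σ bonds, plus one π bond — 3 electron domains, sp2.
C6: 3 σ bonds, plus one π bond; 3 regions of electron density → sp2.

C1 sp2, C2 sp2, C3 sp3, C4 sp3, C5 sp2, C6 sp2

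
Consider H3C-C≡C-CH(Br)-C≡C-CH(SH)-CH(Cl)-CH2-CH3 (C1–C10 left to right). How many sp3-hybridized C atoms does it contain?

C1: sp3 ✓
C2: sp
C3: sp
C4: sp3 ✓
C5: sp
C6: sp
C7: sp3 ✓
C8: sp3 ✓
C9: sp3 ✓
C10: sp3 ✓
C1, C4, C7, C8, C9, C10 → 6 sp3 carbons.

6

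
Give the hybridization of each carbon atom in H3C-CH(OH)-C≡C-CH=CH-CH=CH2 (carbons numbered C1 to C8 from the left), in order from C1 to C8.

C1 sp3, C2 sp3, C3 sp, C4 sp, C5 sp2, C6 sp2, C7 sp2, C8 sp2

C1 carries 4 σ bonds, giving a steric number of 4, so it is sp3.
C2: 4 σ bonds — 4 electron domains, sp3.
C3 has 2 σ bonds, plus two π bonds: steric number 2 → sp.
C4: 2 σ bonds, plus two π bonds — 2 electron domains, sp.
C5: 3 σ bonds, plus one π bond — 3 electron domains, sp2.
C6 (3 σ bonds, plus one π bond) has steric number 3: sp2.
C7 has 3 σ bonds, plus one π bond: steric number 3 → sp2.
C8: 3 σ bonds, plus one π bond — 3 electron domains, sp2.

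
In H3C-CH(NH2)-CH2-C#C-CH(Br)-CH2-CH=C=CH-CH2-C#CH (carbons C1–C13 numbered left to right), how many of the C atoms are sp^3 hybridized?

C1: sp3 ✓
C2: sp3 ✓
C3: sp3 ✓
C4: sp
C5: sp
C6: sp3 ✓
C7: sp3 ✓
C8: sp2
C9: sp
C10: sp2
C11: sp3 ✓
C12: sp
C13: sp
C1, C2, C3, C6, C7, C11 → 6 sp3 carbons.

6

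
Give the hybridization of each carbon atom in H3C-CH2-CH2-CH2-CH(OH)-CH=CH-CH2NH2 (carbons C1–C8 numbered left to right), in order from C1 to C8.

C1 sp3, C2 sp3, C3 sp3, C4 sp3, C5 sp3, C6 sp2, C7 sp2, C8 sp3

C1 has 4 σ bonds: steric number 4 → sp3.
C2 carries 4 σ bonds, giving a steric number of 4, so it is sp3.
C3: 4 σ bonds; 4 regions of electron density → sp3.
C4: 4 σ bonds; 4 regions of electron density → sp3.
C5 is sp3: 4 σ bonds, 4 electron-density regions.
C6 (3 σ bonds, plus one π bond) has steric number 3: sp2.
C7 (3 σ bonds, plus one π bond) has steric number 3: sp2.
C8 (4 σ bonds) has steric number 4: sp3.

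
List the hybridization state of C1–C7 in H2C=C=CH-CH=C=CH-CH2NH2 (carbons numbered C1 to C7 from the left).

C1 is sp2: 3 σ bonds, plus one π bond, 3 electron-density regions.
C2 (2 σ bonds, plus two π bonds) has steric number 2: sp.
C3 (3 σ bonds, plus one π bond) has steric number 3: sp2.
C4 (3 σ bonds, plus one π bond) has steric number 3: sp2.
C5 is sp: 2 σ bonds, plus two π bonds, 2 electron-density regions.
C6 has 3 σ bonds, plus one π bond: steric number 3 → sp2.
C7 (4 σ bonds) has steric number 4: sp3.

C1 sp2, C2 sp, C3 sp2, C4 sp2, C5 sp, C6 sp2, C7 sp3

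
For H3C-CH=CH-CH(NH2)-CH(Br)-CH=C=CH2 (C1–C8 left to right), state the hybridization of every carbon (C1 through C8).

C1 carries 4 σ bonds, giving a steric number of 4, so it is sp3.
C2 has 3 σ bonds, plus one π bond: steric number 3 → sp2.
C3 carries 3 σ bonds, plus one π bond, giving a steric number of 3, so it is sp2.
C4: 4 σ bonds; 4 regions of electron density → sp3.
C5 is sp3: 4 σ bonds, 4 electron-density regions.
C6 (3 σ bonds, plus one π bond) has steric number 3: sp2.
C7: 2 σ bonds, plus two π bonds; 2 regions of electron density → sp.
C8 (3 σ bonds, plus one π bond) has steric number 3: sp2.

C1 sp3, C2 sp2, C3 sp2, C4 sp3, C5 sp3, C6 sp2, C7 sp, C8 sp2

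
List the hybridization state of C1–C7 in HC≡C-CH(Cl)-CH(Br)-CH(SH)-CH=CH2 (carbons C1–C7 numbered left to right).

C1 sp, C2 sp, C3 sp3, C4 sp3, C5 sp3, C6 sp2, C7 sp2

C1 carries 2 σ bonds, plus two π bonds, giving a steric number of 2, so it is sp.
C2: 2 σ bonds, plus two π bonds; 2 regions of electron density → sp.
C3 carries 4 σ bonds, giving a steric number of 4, so it is sp3.
C4 carries 4 σ bonds, giving a steric number of 4, so it is sp3.
C5 is sp3: 4 σ bonds, 4 electron-density regions.
C6: 3 σ bonds, plus one π bond — 3 electron domains, sp2.
C7 — 3 σ bonds, plus one π bond. Steric number 3, so sp2.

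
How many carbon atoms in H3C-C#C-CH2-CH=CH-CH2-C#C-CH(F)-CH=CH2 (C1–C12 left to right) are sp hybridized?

C1: sp3
C2: sp ✓
C3: sp ✓
C4: sp3
C5: sp2
C6: sp2
C7: sp3
C8: sp ✓
C9: sp ✓
C10: sp3
C11: sp2
C12: sp2
C2, C3, C8, C9 → 4 sp carbons.

4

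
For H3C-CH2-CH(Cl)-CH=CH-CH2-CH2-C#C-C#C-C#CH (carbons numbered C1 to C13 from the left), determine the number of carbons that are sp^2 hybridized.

C1: sp3
C2: sp3
C3: sp3
C4: sp2 ✓
C5: sp2 ✓
C6: sp3
C7: sp3
C8: sp
C9: sp
C10: sp
C11: sp
C12: sp
C13: sp
C4, C5 → 2 sp2 carbons.

2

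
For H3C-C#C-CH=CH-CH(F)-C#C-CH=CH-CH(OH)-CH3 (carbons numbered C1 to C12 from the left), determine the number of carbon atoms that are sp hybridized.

C1: sp3
C2: sp ✓
C3: sp ✓
C4: sp2
C5: sp2
C6: sp3
C7: sp ✓
C8: sp ✓
C9: sp2
C10: sp2
C11: sp3
C12: sp3
C2, C3, C7, C8 → 4 sp carbons.

4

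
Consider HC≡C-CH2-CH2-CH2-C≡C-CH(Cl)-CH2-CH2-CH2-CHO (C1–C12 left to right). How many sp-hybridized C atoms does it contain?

4

C1: sp ✓
C2: sp ✓
C3: sp3
C4: sp3
C5: sp3
C6: sp ✓
C7: sp ✓
C8: sp3
C9: sp3
C10: sp3
C11: sp3
C12: sp2
C1, C2, C6, C7 → 4 sp carbons.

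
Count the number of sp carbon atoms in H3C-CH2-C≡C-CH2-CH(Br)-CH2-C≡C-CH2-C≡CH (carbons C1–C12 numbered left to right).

6

C1: sp3
C2: sp3
C3: sp ✓
C4: sp ✓
C5: sp3
C6: sp3
C7: sp3
C8: sp ✓
C9: sp ✓
C10: sp3
C11: sp ✓
C12: sp ✓
C3, C4, C8, C9, C11, C12 → 6 sp carbons.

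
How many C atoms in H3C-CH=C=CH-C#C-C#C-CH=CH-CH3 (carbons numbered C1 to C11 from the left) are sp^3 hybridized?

2

C1: sp3 ✓
C2: sp2
C3: sp
C4: sp2
C5: sp
C6: sp
C7: sp
C8: sp
C9: sp2
C10: sp2
C11: sp3 ✓
C1, C11 → 2 sp3 carbons.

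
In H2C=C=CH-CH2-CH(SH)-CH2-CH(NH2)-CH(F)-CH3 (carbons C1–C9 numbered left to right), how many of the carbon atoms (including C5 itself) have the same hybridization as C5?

6

C5 is sp3 (only σ bonds).
C1: sp2
C2: sp
C3: sp2
C4: sp3 ✓
C5: sp3 ✓
C6: sp3 ✓
C7: sp3 ✓
C8: sp3 ✓
C9: sp3 ✓
6 carbons are sp3.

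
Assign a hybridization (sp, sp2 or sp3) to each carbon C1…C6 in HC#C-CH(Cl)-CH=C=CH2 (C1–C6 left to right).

C1 sp, C2 sp, C3 sp3, C4 sp2, C5 sp, C6 sp2

C1 is sp: 2 σ bonds, plus two π bonds, 2 electron-density regions.
C2 is sp: 2 σ bonds, plus two π bonds, 2 electron-density regions.
C3 (4 σ bonds) has steric number 4: sp3.
C4 — 3 σ bonds, plus one π bond. Steric number 3, so sp2.
C5 (2 σ bonds, plus two π bonds) has steric number 2: sp.
C6 has 3 σ bonds, plus one π bond: steric number 3 → sp2.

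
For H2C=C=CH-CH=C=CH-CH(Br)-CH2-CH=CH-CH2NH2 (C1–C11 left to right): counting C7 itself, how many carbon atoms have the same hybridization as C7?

C7 is sp3 (only σ bonds).
C1: sp2
C2: sp
C3: sp2
C4: sp2
C5: sp
C6: sp2
C7: sp3 ✓
C8: sp3 ✓
C9: sp2
C10: sp2
C11: sp3 ✓
3 carbons are sp3.

3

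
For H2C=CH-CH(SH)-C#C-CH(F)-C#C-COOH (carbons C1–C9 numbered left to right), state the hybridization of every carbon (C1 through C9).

C1 sp2, C2 sp2, C3 sp3, C4 sp, C5 sp, C6 sp3, C7 sp, C8 sp, C9 sp2

C1 (3 σ bonds, plus one π bond) has steric number 3: sp2.
C2 has 3 σ bonds, plus one π bond: steric number 3 → sp2.
C3 — 4 σ bonds. Steric number 4, so sp3.
C4: 2 σ bonds, plus two π bonds — 2 electron domains, sp.
C5: 2 σ bonds, plus two π bonds — 2 electron domains, sp.
C6: 4 σ bonds; 4 regions of electron density → sp3.
C7 (2 σ bonds, plus two π bonds) has steric number 2: sp.
C8 has 2 σ bonds, plus two π bonds: steric number 2 → sp.
C9: 3 σ bonds, plus one π bond; 3 regions of electron density → sp2.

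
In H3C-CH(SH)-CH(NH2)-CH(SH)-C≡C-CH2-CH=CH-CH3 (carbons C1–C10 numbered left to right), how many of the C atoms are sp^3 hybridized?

6

C1: sp3 ✓
C2: sp3 ✓
C3: sp3 ✓
C4: sp3 ✓
C5: sp
C6: sp
C7: sp3 ✓
C8: sp2
C9: sp2
C10: sp3 ✓
C1, C2, C3, C4, C7, C10 → 6 sp3 carbons.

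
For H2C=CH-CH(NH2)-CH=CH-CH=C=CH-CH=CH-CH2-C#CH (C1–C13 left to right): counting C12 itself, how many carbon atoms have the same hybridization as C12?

C12 is sp (two π bonds).
C1: sp2
C2: sp2
C3: sp3
C4: sp2
C5: sp2
C6: sp2
C7: sp ✓
C8: sp2
C9: sp2
C10: sp2
C11: sp3
C12: sp ✓
C13: sp ✓
3 carbons are sp.

3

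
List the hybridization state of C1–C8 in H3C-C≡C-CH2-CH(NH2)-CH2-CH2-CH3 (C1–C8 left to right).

C1 — 4 σ bonds. Steric number 4, so sp3.
C2 — 2 σ bonds, plus two π bonds. Steric number 2, so sp.
C3 has 2 σ bonds, plus two π bonds: steric number 2 → sp.
C4: 4 σ bonds; 4 regions of electron density → sp3.
C5 is sp3: 4 σ bonds, 4 electron-density regions.
C6 — 4 σ bonds. Steric number 4, so sp3.
C7 is sp3: 4 σ bonds, 4 electron-density regions.
C8 carries 4 σ bonds, giving a steric number of 4, so it is sp3.

C1 sp3, C2 sp, C3 sp, C4 sp3, C5 sp3, C6 sp3, C7 sp3, C8 sp3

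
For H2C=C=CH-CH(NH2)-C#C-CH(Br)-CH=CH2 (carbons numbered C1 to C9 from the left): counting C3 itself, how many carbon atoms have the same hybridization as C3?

C3 is sp2 (one π bond).
C1: sp2 ✓
C2: sp
C3: sp2 ✓
C4: sp3
C5: sp
C6: sp
C7: sp3
C8: sp2 ✓
C9: sp2 ✓
4 carbons are sp2.

4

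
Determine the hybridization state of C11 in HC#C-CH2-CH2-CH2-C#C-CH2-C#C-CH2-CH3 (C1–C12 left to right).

sp3

C11 is sp3: 4 σ bonds, 4 electron-density regions.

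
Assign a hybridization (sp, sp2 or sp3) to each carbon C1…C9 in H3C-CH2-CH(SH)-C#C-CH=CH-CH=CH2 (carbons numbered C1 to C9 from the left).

C1: 4 σ bonds — 4 electron domains, sp3.
C2: 4 σ bonds — 4 electron domains, sp3.
C3 carries 4 σ bonds, giving a steric number of 4, so it is sp3.
C4 — 2 σ bonds, plus two π bonds. Steric number 2, so sp.
C5 is sp: 2 σ bonds, plus two π bonds, 2 electron-density regions.
C6 carries 3 σ bonds, plus one π bond, giving a steric number of 3, so it is sp2.
C7: 3 σ bonds, plus one π bond; 3 regions of electron density → sp2.
C8 (3 σ bonds, plus one π bond) has steric number 3: sp2.
C9 carries 3 σ bonds, plus one π bond, giving a steric number of 3, so it is sp2.

C1 sp3, C2 sp3, C3 sp3, C4 sp, C5 sp, C6 sp2, C7 sp2, C8 sp2, C9 sp2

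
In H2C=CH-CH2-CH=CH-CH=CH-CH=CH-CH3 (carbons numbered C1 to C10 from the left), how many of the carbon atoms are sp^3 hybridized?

2

C1: sp2
C2: sp2
C3: sp3 ✓
C4: sp2
C5: sp2
C6: sp2
C7: sp2
C8: sp2
C9: sp2
C10: sp3 ✓
C3, C10 → 2 sp3 carbons.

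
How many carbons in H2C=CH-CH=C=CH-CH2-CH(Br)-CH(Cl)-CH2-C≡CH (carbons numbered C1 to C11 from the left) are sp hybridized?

C1: sp2
C2: sp2
C3: sp2
C4: sp ✓
C5: sp2
C6: sp3
C7: sp3
C8: sp3
C9: sp3
C10: sp ✓
C11: sp ✓
C4, C10, C11 → 3 sp carbons.

3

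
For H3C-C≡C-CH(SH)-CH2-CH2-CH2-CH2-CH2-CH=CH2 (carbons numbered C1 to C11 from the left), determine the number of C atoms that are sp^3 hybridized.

C1: sp3 ✓
C2: sp
C3: sp
C4: sp3 ✓
C5: sp3 ✓
C6: sp3 ✓
C7: sp3 ✓
C8: sp3 ✓
C9: sp3 ✓
C10: sp2
C11: sp2
C1, C4, C5, C6, C7, C8, C9 → 7 sp3 carbons.

7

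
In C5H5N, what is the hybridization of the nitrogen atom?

sp^2

N has two σ bonds and one lone pair in the ring plane (steric number 3 → sp2); its p orbital contributes one electron to the aromatic π system via the C=N double bond.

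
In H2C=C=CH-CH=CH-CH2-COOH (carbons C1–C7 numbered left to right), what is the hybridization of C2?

C2 carries 2 σ bonds, plus two π bonds, giving a steric number of 2, so it is sp.

sp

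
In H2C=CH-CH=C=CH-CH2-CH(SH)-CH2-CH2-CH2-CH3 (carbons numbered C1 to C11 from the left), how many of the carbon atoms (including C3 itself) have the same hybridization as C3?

4

C3 is sp2 (one π bond).
C1: sp2 ✓
C2: sp2 ✓
C3: sp2 ✓
C4: sp
C5: sp2 ✓
C6: sp3
C7: sp3
C8: sp3
C9: sp3
C10: sp3
C11: sp3
4 carbons are sp2.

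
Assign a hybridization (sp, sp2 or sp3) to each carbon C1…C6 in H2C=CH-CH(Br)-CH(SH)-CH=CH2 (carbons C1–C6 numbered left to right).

C1 sp2, C2 sp2, C3 sp3, C4 sp3, C5 sp2, C6 sp2

C1 (3 σ bonds, plus one π bond) has steric number 3: sp2.
C2 has 3 σ bonds, plus one π bond: steric number 3 → sp2.
C3 is sp3: 4 σ bonds, 4 electron-density regions.
C4 — 4 σ bonds. Steric number 4, so sp3.
C5 — 3 σ bonds, plus one π bond. Steric number 3, so sp2.
C6 is sp2: 3 σ bonds, plus one π bond, 3 electron-density regions.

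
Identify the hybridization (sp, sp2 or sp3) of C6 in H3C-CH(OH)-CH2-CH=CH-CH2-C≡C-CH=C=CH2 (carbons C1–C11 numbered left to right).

C6 — 4 σ bonds. Steric number 4, so sp3.

sp^3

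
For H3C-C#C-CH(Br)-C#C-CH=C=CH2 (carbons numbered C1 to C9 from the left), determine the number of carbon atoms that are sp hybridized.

5

C1: sp3
C2: sp ✓
C3: sp ✓
C4: sp3
C5: sp ✓
C6: sp ✓
C7: sp2
C8: sp ✓
C9: sp2
C2, C3, C5, C6, C8 → 5 sp carbons.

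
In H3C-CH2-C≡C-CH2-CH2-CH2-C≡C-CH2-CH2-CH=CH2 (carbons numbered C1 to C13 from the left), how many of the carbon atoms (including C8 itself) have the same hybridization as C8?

4

C8 is sp (two π bonds).
C1: sp3
C2: sp3
C3: sp ✓
C4: sp ✓
C5: sp3
C6: sp3
C7: sp3
C8: sp ✓
C9: sp ✓
C10: sp3
C11: sp3
C12: sp2
C13: sp2
4 carbons are sp.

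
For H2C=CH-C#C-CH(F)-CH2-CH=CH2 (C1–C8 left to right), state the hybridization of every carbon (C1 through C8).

C1 sp2, C2 sp2, C3 sp, C4 sp, C5 sp3, C6 sp3, C7 sp2, C8 sp2

C1 — 3 σ bonds, plus one π bond. Steric number 3, so sp2.
C2 — 3 σ bonds, plus one π bond. Steric number 3, so sp2.
C3 carries 2 σ bonds, plus two π bonds, giving a steric number of 2, so it is sp.
C4 carries 2 σ bonds, plus two π bonds, giving a steric number of 2, so it is sp.
C5: 4 σ bonds; 4 regions of electron density → sp3.
C6 (4 σ bonds) has steric number 4: sp3.
C7 is sp2: 3 σ bonds, plus one π bond, 3 electron-density regions.
C8 has 3 σ bonds, plus one π bond: steric number 3 → sp2.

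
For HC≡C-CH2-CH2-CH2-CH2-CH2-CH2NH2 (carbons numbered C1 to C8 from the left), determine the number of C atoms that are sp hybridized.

2

C1: sp ✓
C2: sp ✓
C3: sp3
C4: sp3
C5: sp3
C6: sp3
C7: sp3
C8: sp3
C1, C2 → 2 sp carbons.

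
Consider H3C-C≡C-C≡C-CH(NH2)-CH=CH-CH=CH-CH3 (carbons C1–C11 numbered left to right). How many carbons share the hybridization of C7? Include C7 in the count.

C7 is sp2 (one π bond).
C1: sp3
C2: sp
C3: sp
C4: sp
C5: sp
C6: sp3
C7: sp2 ✓
C8: sp2 ✓
C9: sp2 ✓
C10: sp2 ✓
C11: sp3
4 carbons are sp2.

4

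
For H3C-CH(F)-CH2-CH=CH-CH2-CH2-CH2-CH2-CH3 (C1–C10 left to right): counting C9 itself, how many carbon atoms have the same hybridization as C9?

C9 is sp3 (only σ bonds).
C1: sp3 ✓
C2: sp3 ✓
C3: sp3 ✓
C4: sp2
C5: sp2
C6: sp3 ✓
C7: sp3 ✓
C8: sp3 ✓
C9: sp3 ✓
C10: sp3 ✓
8 carbons are sp3.

8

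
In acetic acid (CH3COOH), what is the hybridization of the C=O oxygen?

The C=O oxygen: 1 σ bond and 2 lone pairs, plus one π bond — 3 electron domains, sp2.

sp2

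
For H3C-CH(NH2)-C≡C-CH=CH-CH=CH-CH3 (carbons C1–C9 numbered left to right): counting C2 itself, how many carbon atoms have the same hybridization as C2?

3

C2 is sp3 (only σ bonds).
C1: sp3 ✓
C2: sp3 ✓
C3: sp
C4: sp
C5: sp2
C6: sp2
C7: sp2
C8: sp2
C9: sp3 ✓
3 carbons are sp3.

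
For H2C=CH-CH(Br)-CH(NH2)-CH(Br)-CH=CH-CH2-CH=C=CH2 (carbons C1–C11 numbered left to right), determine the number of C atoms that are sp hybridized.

1

C1: sp2
C2: sp2
C3: sp3
C4: sp3
C5: sp3
C6: sp2
C7: sp2
C8: sp3
C9: sp2
C10: sp ✓
C11: sp2
C10 → 1 sp carbon.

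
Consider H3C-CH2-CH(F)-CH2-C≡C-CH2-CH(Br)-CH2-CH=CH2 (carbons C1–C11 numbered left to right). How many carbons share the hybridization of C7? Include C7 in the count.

7

C7 is sp3 (only σ bonds).
C1: sp3 ✓
C2: sp3 ✓
C3: sp3 ✓
C4: sp3 ✓
C5: sp
C6: sp
C7: sp3 ✓
C8: sp3 ✓
C9: sp3 ✓
C10: sp2
C11: sp2
7 carbons are sp3.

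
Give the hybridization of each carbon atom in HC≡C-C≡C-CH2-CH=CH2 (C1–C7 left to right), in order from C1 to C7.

C1 sp, C2 sp, C3 sp, C4 sp, C5 sp3, C6 sp2, C7 sp2

C1 — 2 σ bonds, plus two π bonds. Steric number 2, so sp.
C2: 2 σ bonds, plus two π bonds — 2 electron domains, sp.
C3 is sp: 2 σ bonds, plus two π bonds, 2 electron-density regions.
C4 is sp: 2 σ bonds, plus two π bonds, 2 electron-density regions.
C5 carries 4 σ bonds, giving a steric number of 4, so it is sp3.
C6 — 3 σ bonds, plus one π bond. Steric number 3, so sp2.
C7 has 3 σ bonds, plus one π bond: steric number 3 → sp2.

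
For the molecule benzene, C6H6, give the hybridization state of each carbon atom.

Every ring carbon has three σ bonds and contributes one p electron to the aromatic π system.

sp^2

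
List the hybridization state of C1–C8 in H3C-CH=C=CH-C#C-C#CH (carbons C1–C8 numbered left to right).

C1 sp3, C2 sp2, C3 sp, C4 sp2, C5 sp, C6 sp, C7 sp, C8 sp

C1 — 4 σ bonds. Steric number 4, so sp3.
C2 (3 σ bonds, plus one π bond) has steric number 3: sp2.
C3: 2 σ bonds, plus two π bonds; 2 regions of electron density → sp.
C4 carries 3 σ bonds, plus one π bond, giving a steric number of 3, so it is sp2.
C5: 2 σ bonds, plus two π bonds; 2 regions of electron density → sp.
C6 carries 2 σ bonds, plus two π bonds, giving a steric number of 2, so it is sp.
C7 carries 2 σ bonds, plus two π bonds, giving a steric number of 2, so it is sp.
C8 — 2 σ bonds, plus two π bonds. Steric number 2, so sp.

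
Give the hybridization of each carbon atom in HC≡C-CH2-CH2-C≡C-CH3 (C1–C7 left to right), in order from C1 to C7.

C1 — 2 σ bonds, plus two π bonds. Steric number 2, so sp.
C2 has 2 σ bonds, plus two π bonds: steric number 2 → sp.
C3 has 4 σ bonds: steric number 4 → sp3.
C4 has 4 σ bonds: steric number 4 → sp3.
C5 carries 2 σ bonds, plus two π bonds, giving a steric number of 2, so it is sp.
C6 has 2 σ bonds, plus two π bonds: steric number 2 → sp.
C7 has 4 σ bonds: steric number 4 → sp3.

C1 sp, C2 sp, C3 sp3, C4 sp3, C5 sp, C6 sp, C7 sp3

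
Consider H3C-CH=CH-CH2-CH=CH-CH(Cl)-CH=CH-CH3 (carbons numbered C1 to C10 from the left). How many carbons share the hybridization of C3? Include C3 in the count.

C3 is sp2 (one π bond).
C1: sp3
C2: sp2 ✓
C3: sp2 ✓
C4: sp3
C5: sp2 ✓
C6: sp2 ✓
C7: sp3
C8: sp2 ✓
C9: sp2 ✓
C10: sp3
6 carbons are sp2.

6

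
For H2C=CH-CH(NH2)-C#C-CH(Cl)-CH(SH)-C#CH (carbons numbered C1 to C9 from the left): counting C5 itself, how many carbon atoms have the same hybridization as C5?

4

C5 is sp (two π bonds).
C1: sp2
C2: sp2
C3: sp3
C4: sp ✓
C5: sp ✓
C6: sp3
C7: sp3
C8: sp ✓
C9: sp ✓
4 carbons are sp.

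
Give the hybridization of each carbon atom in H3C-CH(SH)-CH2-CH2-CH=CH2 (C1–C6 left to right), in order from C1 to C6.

C1 — 4 σ bonds. Steric number 4, so sp3.
C2 has 4 σ bonds: steric number 4 → sp3.
C3 has 4 σ bonds: steric number 4 → sp3.
C4 (4 σ bonds) has steric number 4: sp3.
C5 has 3 σ bonds, plus one π bond: steric number 3 → sp2.
C6: 3 σ bonds, plus one π bond — 3 electron domains, sp2.

C1 sp3, C2 sp3, C3 sp3, C4 sp3, C5 sp2, C6 sp2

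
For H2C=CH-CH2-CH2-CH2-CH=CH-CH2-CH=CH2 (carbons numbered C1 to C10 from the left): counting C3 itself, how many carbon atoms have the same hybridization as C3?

C3 is sp3 (only σ bonds).
C1: sp2
C2: sp2
C3: sp3 ✓
C4: sp3 ✓
C5: sp3 ✓
C6: sp2
C7: sp2
C8: sp3 ✓
C9: sp2
C10: sp2
4 carbons are sp3.

4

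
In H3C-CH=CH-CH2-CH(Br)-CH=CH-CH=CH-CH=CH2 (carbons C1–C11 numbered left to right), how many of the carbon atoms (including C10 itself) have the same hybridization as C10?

8

C10 is sp2 (one π bond).
C1: sp3
C2: sp2 ✓
C3: sp2 ✓
C4: sp3
C5: sp3
C6: sp2 ✓
C7: sp2 ✓
C8: sp2 ✓
C9: sp2 ✓
C10: sp2 ✓
C11: sp2 ✓
8 carbons are sp2.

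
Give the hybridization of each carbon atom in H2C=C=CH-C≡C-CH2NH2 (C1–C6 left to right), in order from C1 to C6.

C1: 3 σ bonds, plus one π bond; 3 regions of electron density → sp2.
C2 (2 σ bonds, plus two π bonds) has steric number 2: sp.
C3 — 3 σ bonds, plus one π bond. Steric number 3, so sp2.
C4: 2 σ bonds, plus two π bonds; 2 regions of electron density → sp.
C5 carries 2 σ bonds, plus two π bonds, giving a steric number of 2, so it is sp.
C6 carries 4 σ bonds, giving a steric number of 4, so it is sp3.

C1 sp2, C2 sp, C3 sp2, C4 sp, C5 sp, C6 sp3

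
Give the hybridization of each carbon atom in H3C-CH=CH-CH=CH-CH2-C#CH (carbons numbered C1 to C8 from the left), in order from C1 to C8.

C1: 4 σ bonds; 4 regions of electron density → sp3.
C2: 3 σ bonds, plus one π bond — 3 electron domains, sp2.
C3 carries 3 σ bonds, plus one π bond, giving a steric number of 3, so it is sp2.
C4: 3 σ bonds, plus one π bond; 3 regions of electron density → sp2.
C5: 3 σ bonds, plus one π bond; 3 regions of electron density → sp2.
C6 (4 σ bonds) has steric number 4: sp3.
C7 — 2 σ bonds, plus two π bonds. Steric number 2, so sp.
C8 — 2 σ bonds, plus two π bonds. Steric number 2, so sp.

C1 sp3, C2 sp2, C3 sp2, C4 sp2, C5 sp2, C6 sp3, C7 sp, C8 sp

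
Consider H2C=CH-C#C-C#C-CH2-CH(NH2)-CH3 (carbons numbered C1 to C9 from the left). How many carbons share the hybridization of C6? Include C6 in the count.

C6 is sp (two π bonds).
C1: sp2
C2: sp2
C3: sp ✓
C4: sp ✓
C5: sp ✓
C6: sp ✓
C7: sp3
C8: sp3
C9: sp3
4 carbons are sp.

4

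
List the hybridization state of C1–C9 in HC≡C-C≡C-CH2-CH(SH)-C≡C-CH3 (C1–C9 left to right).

C1 has 2 σ bonds, plus two π bonds: steric number 2 → sp.
C2 has 2 σ bonds, plus two π bonds: steric number 2 → sp.
C3: 2 σ bonds, plus two π bonds; 2 regions of electron density → sp.
C4 carries 2 σ bonds, plus two π bonds, giving a steric number of 2, so it is sp.
C5 carries 4 σ bonds, giving a steric number of 4, so it is sp3.
C6 has 4 σ bonds: steric number 4 → sp3.
C7 (2 σ bonds, plus two π bonds) has steric number 2: sp.
C8 carries 2 σ bonds, plus two π bonds, giving a steric number of 2, so it is sp.
C9 is sp3: 4 σ bonds, 4 electron-density regions.

C1 sp, C2 sp, C3 sp, C4 sp, C5 sp3, C6 sp3, C7 sp, C8 sp, C9 sp3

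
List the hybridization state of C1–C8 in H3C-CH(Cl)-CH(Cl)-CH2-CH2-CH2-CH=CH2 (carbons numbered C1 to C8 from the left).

C1 has 4 σ bonds: steric number 4 → sp3.
C2 (4 σ bonds) has steric number 4: sp3.
C3 is sp3: 4 σ bonds, 4 electron-density regions.
C4: 4 σ bonds — 4 electron domains, sp3.
C5 — 4 σ bonds. Steric number 4, so sp3.
C6 (4 σ bonds) has steric number 4: sp3.
C7 is sp2: 3 σ bonds, plus one π bond, 3 electron-density regions.
C8: 3 σ bonds, plus one π bond; 3 regions of electron density → sp2.

C1 sp3, C2 sp3, C3 sp3, C4 sp3, C5 sp3, C6 sp3, C7 sp2, C8 sp2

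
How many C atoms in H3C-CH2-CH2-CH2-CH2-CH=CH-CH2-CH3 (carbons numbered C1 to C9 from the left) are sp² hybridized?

C1: sp3
C2: sp3
C3: sp3
C4: sp3
C5: sp3
C6: sp2 ✓
C7: sp2 ✓
C8: sp3
C9: sp3
C6, C7 → 2 sp2 carbons.

2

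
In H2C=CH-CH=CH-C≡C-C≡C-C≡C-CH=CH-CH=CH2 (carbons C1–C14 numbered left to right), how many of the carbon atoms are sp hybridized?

6

C1: sp2
C2: sp2
C3: sp2
C4: sp2
C5: sp ✓
C6: sp ✓
C7: sp ✓
C8: sp ✓
C9: sp ✓
C10: sp ✓
C11: sp2
C12: sp2
C13: sp2
C14: sp2
C5, C6, C7, C8, C9, C10 → 6 sp carbons.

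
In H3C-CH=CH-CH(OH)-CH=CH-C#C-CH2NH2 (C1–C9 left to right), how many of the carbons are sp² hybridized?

4

C1: sp3
C2: sp2 ✓
C3: sp2 ✓
C4: sp3
C5: sp2 ✓
C6: sp2 ✓
C7: sp
C8: sp
C9: sp3
C2, C3, C5, C6 → 4 sp2 carbons.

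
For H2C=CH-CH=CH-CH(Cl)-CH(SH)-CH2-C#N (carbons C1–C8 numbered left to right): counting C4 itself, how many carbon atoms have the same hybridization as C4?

4

C4 is sp2 (one π bond).
C1: sp2 ✓
C2: sp2 ✓
C3: sp2 ✓
C4: sp2 ✓
C5: sp3
C6: sp3
C7: sp3
C8: sp
4 carbons are sp2.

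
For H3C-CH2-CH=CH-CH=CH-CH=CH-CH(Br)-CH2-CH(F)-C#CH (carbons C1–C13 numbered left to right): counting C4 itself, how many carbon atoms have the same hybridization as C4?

C4 is sp2 (one π bond).
C1: sp3
C2: sp3
C3: sp2 ✓
C4: sp2 ✓
C5: sp2 ✓
C6: sp2 ✓
C7: sp2 ✓
C8: sp2 ✓
C9: sp3
C10: sp3
C11: sp3
C12: sp
C13: sp
6 carbons are sp2.

6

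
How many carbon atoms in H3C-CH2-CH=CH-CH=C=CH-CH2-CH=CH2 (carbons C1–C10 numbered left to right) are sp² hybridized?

6

C1: sp3
C2: sp3
C3: sp2 ✓
C4: sp2 ✓
C5: sp2 ✓
C6: sp
C7: sp2 ✓
C8: sp3
C9: sp2 ✓
C10: sp2 ✓
C3, C4, C5, C7, C9, C10 → 6 sp2 carbons.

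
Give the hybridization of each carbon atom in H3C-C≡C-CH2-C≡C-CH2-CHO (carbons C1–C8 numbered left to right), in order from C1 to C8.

C1 sp3, C2 sp, C3 sp, C4 sp3, C5 sp, C6 sp, C7 sp3, C8 sp2

C1 carries 4 σ bonds, giving a steric number of 4, so it is sp3.
C2 (2 σ bonds, plus two π bonds) has steric number 2: sp.
C3 (2 σ bonds, plus two π bonds) has steric number 2: sp.
C4 (4 σ bonds) has steric number 4: sp3.
C5 carries 2 σ bonds, plus two π bonds, giving a steric number of 2, so it is sp.
C6 is sp: 2 σ bonds, plus two π bonds, 2 electron-density regions.
C7 carries 4 σ bonds, giving a steric number of 4, so it is sp3.
C8 (3 σ bonds, plus one π bond) has steric number 3: sp2.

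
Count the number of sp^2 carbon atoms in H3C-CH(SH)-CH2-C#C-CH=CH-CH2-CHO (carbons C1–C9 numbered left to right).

3

C1: sp3
C2: sp3
C3: sp3
C4: sp
C5: sp
C6: sp2 ✓
C7: sp2 ✓
C8: sp3
C9: sp2 ✓
C6, C7, C9 → 3 sp2 carbons.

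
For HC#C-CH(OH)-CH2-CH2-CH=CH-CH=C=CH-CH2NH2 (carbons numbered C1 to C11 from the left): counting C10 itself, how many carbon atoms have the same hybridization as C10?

C10 is sp2 (one π bond).
C1: sp
C2: sp
C3: sp3
C4: sp3
C5: sp3
C6: sp2 ✓
C7: sp2 ✓
C8: sp2 ✓
C9: sp
C10: sp2 ✓
C11: sp3
4 carbons are sp2.

4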